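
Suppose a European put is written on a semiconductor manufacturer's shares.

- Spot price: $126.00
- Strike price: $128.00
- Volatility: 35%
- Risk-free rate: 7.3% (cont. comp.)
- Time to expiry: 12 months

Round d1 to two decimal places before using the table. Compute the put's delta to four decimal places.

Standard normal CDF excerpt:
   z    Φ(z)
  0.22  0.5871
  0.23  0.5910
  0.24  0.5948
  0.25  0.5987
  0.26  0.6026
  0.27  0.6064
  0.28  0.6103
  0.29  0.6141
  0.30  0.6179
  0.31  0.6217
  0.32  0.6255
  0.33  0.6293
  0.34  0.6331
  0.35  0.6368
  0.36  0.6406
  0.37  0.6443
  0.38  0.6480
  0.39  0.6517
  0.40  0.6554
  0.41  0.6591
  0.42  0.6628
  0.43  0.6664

T = 1;  σ√T = 0.3500
d₁ = [ln(126/128) + (0.073 + ½·0.35²)·1] / (σ√T) = (-0.0157 + 0.1342) / 0.3500 = 0.3386 ⇒ 0.34
N(d₁) = N(0.34) = 0.6331
Δ_put = N(d₁) − 1 = 0.6331 − 1 = -0.3669

-0.3669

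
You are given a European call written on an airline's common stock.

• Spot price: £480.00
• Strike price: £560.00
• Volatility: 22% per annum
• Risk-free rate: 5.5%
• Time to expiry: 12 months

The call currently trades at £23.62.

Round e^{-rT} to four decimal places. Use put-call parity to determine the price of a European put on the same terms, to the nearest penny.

e^(−rT) = e^(−0.055·1) = 0.9465
Put-call parity: C − P = S − K·e^(−rT) = 480 − 560·0.9465 = 480 − 530.0400 = -50.0400
P = C − (C − P) = 23.62 − (-50.0400) = 73.6600

£73.66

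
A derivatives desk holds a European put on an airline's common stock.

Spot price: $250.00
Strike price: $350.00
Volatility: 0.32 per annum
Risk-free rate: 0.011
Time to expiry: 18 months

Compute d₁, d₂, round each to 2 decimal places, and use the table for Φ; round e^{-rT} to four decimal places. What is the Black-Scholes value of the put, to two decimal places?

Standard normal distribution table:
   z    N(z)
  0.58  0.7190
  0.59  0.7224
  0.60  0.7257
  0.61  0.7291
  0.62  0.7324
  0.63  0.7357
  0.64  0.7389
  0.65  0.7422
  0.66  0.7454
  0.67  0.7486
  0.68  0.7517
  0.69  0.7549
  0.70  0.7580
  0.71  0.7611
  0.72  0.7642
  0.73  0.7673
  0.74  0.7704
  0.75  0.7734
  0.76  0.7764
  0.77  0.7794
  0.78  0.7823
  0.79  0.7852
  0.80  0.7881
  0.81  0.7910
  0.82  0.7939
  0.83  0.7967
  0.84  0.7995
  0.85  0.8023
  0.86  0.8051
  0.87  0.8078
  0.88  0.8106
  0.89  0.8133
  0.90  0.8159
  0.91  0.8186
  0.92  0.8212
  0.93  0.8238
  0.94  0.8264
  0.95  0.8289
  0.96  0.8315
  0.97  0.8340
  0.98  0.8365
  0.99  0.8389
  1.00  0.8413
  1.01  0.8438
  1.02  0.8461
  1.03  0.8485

$107.39

σ√T = 0.32 × 1.2247 = 0.3919
d₁ = [ln(250/350) + (0.011 + 0.32²/2)·1.5] / 0.3919 = [-0.3365 + 0.0933] / 0.3919 = -0.6205 → -0.62
d₂ = d₁ − σ√T = -0.6205 − 0.3919 = -1.0124 → -1.01
exp(−rT) = exp(−0.011·1.5) = 0.9836
N(−d₂) = N(1.01) = 0.8438;  N(−d₁) = N(0.62) = 0.7324
P = 350·0.9836·0.8438 − 250·0.7324 = 290.4866 − 183.1000 = 107.3866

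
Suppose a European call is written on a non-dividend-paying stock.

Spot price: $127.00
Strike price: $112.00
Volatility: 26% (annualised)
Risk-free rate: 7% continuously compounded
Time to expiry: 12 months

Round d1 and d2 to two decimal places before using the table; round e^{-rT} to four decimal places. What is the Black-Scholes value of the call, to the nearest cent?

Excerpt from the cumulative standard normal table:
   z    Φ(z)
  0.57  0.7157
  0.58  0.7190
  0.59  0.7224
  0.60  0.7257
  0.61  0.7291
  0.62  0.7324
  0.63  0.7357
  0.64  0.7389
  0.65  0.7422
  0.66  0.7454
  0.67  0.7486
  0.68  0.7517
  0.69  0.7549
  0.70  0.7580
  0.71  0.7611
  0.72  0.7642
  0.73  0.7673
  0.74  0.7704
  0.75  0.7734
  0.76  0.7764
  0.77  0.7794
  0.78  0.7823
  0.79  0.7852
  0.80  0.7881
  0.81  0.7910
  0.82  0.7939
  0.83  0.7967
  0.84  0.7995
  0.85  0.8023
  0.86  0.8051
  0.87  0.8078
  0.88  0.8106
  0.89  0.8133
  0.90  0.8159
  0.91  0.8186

$26.46

σ√T = 0.26 × 1.0000 = 0.2600
d₁ = [ln(127/112) + (0.07 + ½·0.26²)·1] / (σ√T) = (0.1257 + 0.1038) / 0.2600 = 0.8826 ≈ 0.88
d₂ = 0.8826 − 0.2600 = 0.6226 ≈ 0.62
exp(−rT) = exp(−0.07·1) = 0.9324
C = 127·N(0.88) − 112·0.9324·N(0.62) = 127·0.8106 − 112·0.9324·0.7324 = 102.9462 − 76.4837 = 26.4625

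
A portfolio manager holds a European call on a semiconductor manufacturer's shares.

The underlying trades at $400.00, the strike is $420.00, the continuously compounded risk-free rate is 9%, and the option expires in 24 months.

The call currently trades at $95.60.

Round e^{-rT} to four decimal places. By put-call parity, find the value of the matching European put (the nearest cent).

e^(−rT) = e^(−0.09·2) = 0.8353
Put-call parity: C − P = S − K·e^(−rT) = 400 − 420·0.8353 = 400 − 350.8260 = 49.1740
P = C − (C − P) = 95.60 − (49.1740) = 46.4260

$46.43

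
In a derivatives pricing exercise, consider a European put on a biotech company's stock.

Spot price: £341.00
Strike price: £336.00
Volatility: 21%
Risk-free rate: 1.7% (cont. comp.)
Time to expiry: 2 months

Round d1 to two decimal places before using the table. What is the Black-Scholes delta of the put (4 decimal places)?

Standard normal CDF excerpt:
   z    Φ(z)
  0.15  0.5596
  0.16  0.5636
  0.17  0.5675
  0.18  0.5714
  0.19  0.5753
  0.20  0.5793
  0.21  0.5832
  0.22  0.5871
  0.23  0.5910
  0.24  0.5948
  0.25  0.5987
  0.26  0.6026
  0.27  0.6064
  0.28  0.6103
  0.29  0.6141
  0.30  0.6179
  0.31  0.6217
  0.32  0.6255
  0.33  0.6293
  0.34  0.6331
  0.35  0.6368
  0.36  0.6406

-0.4013

σ√T = 0.21 × 0.4082 = 0.0857
d₁ = [ln(341/336) + (0.017 + 0.21²/2)·0.1667] / 0.0857 = [0.0148 + 0.0065] / 0.0857 = 0.2482 → 0.25
N(d₁) = N(0.25) = 0.5987
Δ_put = N(d₁) − 1 = 0.5987 − 1 = -0.4013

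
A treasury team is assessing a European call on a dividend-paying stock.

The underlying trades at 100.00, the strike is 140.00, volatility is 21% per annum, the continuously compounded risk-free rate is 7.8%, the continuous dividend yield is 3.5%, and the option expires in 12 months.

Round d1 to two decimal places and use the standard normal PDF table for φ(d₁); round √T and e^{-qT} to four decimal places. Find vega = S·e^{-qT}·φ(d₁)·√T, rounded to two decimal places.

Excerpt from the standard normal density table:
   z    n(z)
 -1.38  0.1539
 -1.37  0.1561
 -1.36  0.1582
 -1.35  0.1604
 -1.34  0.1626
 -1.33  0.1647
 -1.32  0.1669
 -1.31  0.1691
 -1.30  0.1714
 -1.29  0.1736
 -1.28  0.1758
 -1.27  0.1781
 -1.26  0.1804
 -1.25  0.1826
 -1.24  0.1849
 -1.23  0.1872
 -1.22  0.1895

16.76

σ√T = 0.21 × 1.0000 = 0.2100
d₁ = [ln(100/140) + (0.078 − 0.035 + ½·0.21²)·1] / (σ√T) = (-0.3365 + 0.0650) / 0.2100 = -1.2925 → -1.29
√T = √1 = 1.0000
φ(d₁) = φ(-1.29) = 0.1736
exp(−qT) = exp(−0.035·1) = 0.9656
vega = S·exp(−qT)·φ(d₁)·√T = 100·0.9656·0.1736·1.0000 = 16.7628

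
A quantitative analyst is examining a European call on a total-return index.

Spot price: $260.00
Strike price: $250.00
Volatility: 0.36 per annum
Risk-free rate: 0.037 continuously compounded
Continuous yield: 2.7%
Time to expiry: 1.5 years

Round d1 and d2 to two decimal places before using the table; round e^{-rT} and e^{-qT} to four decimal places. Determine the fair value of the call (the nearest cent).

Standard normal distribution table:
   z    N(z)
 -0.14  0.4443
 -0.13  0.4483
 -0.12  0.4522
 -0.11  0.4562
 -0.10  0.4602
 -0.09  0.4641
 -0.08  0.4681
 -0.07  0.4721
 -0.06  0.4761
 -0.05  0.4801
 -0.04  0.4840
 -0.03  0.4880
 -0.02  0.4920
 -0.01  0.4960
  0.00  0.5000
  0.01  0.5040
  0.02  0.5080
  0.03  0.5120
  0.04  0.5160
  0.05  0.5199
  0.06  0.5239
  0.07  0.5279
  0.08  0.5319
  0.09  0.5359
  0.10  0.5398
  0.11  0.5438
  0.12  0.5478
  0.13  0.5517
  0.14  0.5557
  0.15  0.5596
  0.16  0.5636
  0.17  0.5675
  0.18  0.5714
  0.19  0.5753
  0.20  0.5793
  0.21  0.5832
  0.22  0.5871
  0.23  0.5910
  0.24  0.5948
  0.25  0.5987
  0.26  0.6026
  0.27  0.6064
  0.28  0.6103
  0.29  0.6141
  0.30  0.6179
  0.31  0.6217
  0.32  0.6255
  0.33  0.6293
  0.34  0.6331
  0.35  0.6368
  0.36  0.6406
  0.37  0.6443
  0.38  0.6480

$49.23

T = 1.5;  σ√T = 0.4409
ln(S/K) + (r − q + σ²/2)T = ln(260/250) + (0.037 − 0.027 + 0.36²/2)·1.5 = 0.0392 + 0.1122 = 0.1514
d₁ = 0.1514 / 0.4409 = 0.3434 → 0.34
d₂ = d₁ − σ√T = 0.3434 − 0.4409 = -0.0975 → -0.10
e^(−qT) = e^(−0.027·1.5) = 0.9603;  e^(−rT) = e^(−0.037·1.5) = 0.9460
N(d₁) = N(0.34) = 0.6331;  N(d₂) = N(-0.10) = 0.4602
C = 260·0.9603·0.6331 − 250·0.9460·0.4602 = 158.0711 − 108.8373 = 49.2338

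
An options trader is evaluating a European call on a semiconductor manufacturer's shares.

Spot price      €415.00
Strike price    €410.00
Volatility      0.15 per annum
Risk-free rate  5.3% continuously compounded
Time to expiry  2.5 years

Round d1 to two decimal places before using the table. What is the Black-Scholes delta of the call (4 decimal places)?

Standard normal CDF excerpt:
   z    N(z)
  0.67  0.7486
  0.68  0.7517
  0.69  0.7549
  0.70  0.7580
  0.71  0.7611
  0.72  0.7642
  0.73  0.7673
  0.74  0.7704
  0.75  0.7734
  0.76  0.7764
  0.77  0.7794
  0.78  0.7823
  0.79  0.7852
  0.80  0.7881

0.7673

σ√T = 0.15 × 1.5811 = 0.2372
d₁ = [ln(415/410) + (0.053 + 0.15²/2)·2.5] / 0.2372 = [0.0121 + 0.1606] / 0.2372 = 0.7284 which rounds to 0.73
N(d₁) = N(0.73) = 0.7673
Δ_call = N(d₁) = 0.7673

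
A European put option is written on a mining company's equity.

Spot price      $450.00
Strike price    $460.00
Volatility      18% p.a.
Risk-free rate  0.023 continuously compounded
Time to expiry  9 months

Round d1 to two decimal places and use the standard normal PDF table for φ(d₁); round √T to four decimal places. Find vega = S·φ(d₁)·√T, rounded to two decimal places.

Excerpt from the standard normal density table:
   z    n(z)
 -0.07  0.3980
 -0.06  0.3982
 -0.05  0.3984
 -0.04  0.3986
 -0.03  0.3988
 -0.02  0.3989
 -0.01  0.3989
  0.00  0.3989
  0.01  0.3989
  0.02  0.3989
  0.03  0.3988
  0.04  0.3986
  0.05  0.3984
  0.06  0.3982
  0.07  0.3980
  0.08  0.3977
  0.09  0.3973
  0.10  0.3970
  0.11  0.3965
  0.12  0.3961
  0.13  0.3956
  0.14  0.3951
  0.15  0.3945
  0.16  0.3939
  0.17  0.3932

155.26

σ√T = 0.18 × 0.8660 = 0.1559
d₁ = [ln(450/460) + (0.023 + 0.18²/2)·0.75] / 0.1559 = [-0.0220 + 0.0294] / 0.1559 = 0.0476 → 0.05
√T = √0.75 = 0.8660
φ(d₁) = φ(0.05) = 0.3984
vega = S·φ(d₁)·√T = 450·0.3984·0.8660 = 155.2565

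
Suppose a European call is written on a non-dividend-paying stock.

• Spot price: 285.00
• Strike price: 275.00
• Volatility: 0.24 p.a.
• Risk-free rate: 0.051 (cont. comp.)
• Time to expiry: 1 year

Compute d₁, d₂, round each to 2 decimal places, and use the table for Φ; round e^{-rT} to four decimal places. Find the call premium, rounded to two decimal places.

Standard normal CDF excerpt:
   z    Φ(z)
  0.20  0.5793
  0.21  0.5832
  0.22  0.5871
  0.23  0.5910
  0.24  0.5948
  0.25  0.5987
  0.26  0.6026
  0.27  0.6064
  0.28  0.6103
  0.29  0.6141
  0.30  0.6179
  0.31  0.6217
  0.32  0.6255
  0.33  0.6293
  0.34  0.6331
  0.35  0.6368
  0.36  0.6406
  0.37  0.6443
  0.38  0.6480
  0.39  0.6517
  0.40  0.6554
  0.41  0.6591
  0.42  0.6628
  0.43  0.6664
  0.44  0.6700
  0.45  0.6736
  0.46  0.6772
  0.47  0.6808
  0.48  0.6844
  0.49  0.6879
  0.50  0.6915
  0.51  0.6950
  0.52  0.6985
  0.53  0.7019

39.61

σ√T = 0.24·√1 = 0.2400
d₁ = [ln(285/275) + (0.051 + 0.24²/2)·1] / 0.2400 = [0.0357 + 0.0798] / 0.2400 = 0.4813 which rounds to 0.48
d₂ = d₁ − σ√T = 0.4813 − 0.2400 = 0.2413 which rounds to 0.24
e^(−rT) = e^(−0.051·1) = 0.9503
C = 285·N(0.48) − 275·0.9503·N(0.24) = 285·0.6844 − 275·0.9503·0.5948 = 195.0540 − 155.4406 = 39.6134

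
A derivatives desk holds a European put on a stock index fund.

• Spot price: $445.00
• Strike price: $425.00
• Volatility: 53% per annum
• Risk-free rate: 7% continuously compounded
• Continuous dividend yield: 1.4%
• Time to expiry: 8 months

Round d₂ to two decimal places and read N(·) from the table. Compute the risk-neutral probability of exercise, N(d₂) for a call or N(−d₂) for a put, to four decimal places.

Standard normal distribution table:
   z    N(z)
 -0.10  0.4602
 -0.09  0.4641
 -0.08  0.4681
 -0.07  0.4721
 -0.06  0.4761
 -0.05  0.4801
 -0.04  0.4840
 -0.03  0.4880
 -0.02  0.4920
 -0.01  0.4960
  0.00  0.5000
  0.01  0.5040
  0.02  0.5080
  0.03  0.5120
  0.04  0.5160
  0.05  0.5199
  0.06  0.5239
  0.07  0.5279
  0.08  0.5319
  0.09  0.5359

σ√T = 0.53·√0.6667 = 0.4327
ln(S/K) + (r − q + σ²/2)T = ln(445/425) + (0.07 − 0.014 + 0.53²/2)·0.6667 = 0.0460 + 0.1310 = 0.1770
d₁ = 0.1770 / 0.4327 = 0.4089 which rounds to 0.41
d₂ = d₁ − σ√T = 0.4089 − 0.4327 = -0.0238 which rounds to -0.02
Pr(exercise) under Q = N(−d₂) = N(0.02) = 0.5080

0.5080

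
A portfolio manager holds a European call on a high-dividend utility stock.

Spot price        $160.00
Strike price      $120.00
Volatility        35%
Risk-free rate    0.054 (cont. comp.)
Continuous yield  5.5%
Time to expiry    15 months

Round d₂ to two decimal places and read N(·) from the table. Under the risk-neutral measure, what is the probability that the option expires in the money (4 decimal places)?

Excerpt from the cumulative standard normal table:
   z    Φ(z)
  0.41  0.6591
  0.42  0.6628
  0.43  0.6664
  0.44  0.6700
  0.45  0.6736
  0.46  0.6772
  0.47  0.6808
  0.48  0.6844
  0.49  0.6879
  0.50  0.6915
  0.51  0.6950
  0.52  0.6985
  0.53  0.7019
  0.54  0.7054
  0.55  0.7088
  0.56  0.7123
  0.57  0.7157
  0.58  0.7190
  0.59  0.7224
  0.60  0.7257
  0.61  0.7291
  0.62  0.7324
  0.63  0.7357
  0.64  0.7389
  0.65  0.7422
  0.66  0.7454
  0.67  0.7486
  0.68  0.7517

σ√T = 0.35·√1.25 = 0.3913
d₁ = [ln(160/120) + (0.054 − 0.055 + 0.35²/2)·1.25] / 0.3913 = [0.2877 + 0.0753] / 0.3913 = 0.9276 which rounds to 0.93
d₂ = d₁ − σ√T = 0.9276 − 0.3913 = 0.5363 which rounds to 0.54
Risk-neutral Pr[S_T > K] = N(d₂) = N(0.54) = 0.7054

0.7054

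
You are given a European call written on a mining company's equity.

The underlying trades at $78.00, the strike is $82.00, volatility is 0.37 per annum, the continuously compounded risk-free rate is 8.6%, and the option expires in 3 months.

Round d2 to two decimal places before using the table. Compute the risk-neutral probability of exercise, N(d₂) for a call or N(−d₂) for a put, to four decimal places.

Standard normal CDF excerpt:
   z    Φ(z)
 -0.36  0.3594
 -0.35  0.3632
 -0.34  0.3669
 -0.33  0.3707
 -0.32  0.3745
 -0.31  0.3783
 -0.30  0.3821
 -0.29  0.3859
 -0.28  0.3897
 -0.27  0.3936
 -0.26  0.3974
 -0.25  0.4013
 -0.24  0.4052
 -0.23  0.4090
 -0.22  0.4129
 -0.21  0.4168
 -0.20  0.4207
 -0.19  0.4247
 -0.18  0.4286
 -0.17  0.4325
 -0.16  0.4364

T = 0.25;  σ√T = 0.1850
d₁ = [ln(78/82) + (0.086 + ½·0.37²)·0.25] / (σ√T) = (-0.0500 + 0.0386) / 0.1850 = -0.0616 ⇒ -0.06
d₂ = -0.0616 − 0.1850 = -0.2466 ⇒ -0.25
Risk-neutral Pr[S_T > K] = N(d₂) = N(-0.25) = 0.4013

0.4013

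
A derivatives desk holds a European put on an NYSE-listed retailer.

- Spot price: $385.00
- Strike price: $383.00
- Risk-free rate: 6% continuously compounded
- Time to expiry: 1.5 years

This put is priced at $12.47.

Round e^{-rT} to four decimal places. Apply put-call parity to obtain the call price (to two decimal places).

$47.45

e^(−rT) = e^(−0.06·1.5) = 0.9139
Put-call parity: C − P = S − K·e^(−rT) = 385 − 383·0.9139 = 385 − 350.0237 = 34.9763
C = P + (C − P) = 12.47 + (34.9763) = 47.4463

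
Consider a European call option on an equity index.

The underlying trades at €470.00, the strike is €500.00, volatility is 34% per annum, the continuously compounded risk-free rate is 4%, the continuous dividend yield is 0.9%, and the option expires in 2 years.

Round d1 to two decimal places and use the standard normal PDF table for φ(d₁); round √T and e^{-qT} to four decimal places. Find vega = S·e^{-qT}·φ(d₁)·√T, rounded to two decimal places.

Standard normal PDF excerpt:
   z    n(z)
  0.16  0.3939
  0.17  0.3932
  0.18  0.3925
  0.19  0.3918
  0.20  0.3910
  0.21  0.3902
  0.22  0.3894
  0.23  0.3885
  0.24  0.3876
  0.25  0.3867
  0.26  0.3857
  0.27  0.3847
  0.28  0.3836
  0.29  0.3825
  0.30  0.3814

σ√T = 0.34 × 1.4142 = 0.4808
d₁ = [ln(470/500) + (0.04 − 0.009 + 0.34²/2)·2] / 0.4808 = [-0.0619 + 0.1776] / 0.4808 = 0.2407 → 0.24
√T = √2 = 1.4142
φ(d₁) = φ(0.24) = 0.3876
exp(−qT) = exp(−0.009·2) = 0.9822
vega = S·exp(−qT)·φ(d₁)·√T = 470·0.9822·0.3876·1.4142 = 253.0419
(The put has the same vega.)

253.04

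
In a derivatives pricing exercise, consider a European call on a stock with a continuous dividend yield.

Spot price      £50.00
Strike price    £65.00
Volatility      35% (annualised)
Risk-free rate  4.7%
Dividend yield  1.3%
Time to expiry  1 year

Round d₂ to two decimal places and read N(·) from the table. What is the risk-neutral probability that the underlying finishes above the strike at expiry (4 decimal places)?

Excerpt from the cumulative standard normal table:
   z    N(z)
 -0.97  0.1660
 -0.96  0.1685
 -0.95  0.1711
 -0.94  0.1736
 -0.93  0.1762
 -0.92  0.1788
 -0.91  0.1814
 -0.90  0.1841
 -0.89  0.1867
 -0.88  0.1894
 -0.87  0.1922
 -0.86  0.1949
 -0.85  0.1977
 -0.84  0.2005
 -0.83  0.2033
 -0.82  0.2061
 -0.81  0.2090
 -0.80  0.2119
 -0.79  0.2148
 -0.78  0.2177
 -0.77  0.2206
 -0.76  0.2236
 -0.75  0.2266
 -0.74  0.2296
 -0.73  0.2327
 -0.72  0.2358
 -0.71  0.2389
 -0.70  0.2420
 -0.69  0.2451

σ√T = 0.35 × 1.0000 = 0.3500
ln(S/K) + (r − q + σ²/2)T = ln(50/65) + (0.047 − 0.013 + 0.35²/2)·1 = -0.2624 + 0.0953 = -0.1671
d₁ = -0.1671 / 0.3500 = -0.4775 which rounds to -0.48
d₂ = d₁ − σ√T = -0.4775 − 0.3500 = -0.8275 which rounds to -0.83
Pr(exercise) under Q = N(d₂) = 0.2033

0.2033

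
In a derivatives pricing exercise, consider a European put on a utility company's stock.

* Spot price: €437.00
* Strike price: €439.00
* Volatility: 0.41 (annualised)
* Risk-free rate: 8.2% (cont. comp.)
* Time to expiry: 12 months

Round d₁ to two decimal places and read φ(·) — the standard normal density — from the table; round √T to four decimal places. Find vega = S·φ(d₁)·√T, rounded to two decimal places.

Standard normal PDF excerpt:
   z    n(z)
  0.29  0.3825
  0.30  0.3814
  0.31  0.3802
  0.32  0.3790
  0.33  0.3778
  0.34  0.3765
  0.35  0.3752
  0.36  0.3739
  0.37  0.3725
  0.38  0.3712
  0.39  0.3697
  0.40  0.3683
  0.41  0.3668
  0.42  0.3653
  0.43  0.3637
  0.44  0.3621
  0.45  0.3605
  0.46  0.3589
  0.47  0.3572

161.56

σ√T = 0.41 × 1.0000 = 0.4100
d₁ = [ln(437/439) + (0.082 + ½·0.41²)·1] / (σ√T) = (-0.0046 + 0.1660) / 0.4100 = 0.3939 ≈ 0.39
√T = √1 = 1.0000
φ(d₁) = φ(0.39) = 0.3697
vega = S·φ(d₁)·√T = 437·0.3697·1.0000 = 161.5589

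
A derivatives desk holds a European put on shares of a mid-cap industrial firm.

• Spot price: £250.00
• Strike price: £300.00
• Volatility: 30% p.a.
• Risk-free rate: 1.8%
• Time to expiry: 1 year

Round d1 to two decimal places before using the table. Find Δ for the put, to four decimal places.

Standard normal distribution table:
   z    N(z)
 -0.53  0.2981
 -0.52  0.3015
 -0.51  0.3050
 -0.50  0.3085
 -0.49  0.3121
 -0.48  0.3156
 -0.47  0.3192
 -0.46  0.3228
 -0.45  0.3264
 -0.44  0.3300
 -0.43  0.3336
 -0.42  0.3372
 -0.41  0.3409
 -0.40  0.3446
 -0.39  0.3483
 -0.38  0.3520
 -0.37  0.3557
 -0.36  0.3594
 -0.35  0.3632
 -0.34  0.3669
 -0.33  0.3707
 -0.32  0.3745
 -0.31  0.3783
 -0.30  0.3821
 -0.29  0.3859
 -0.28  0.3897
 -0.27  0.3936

T = 1;  σ√T = 0.3000
d₁ = [ln(250/300) + (0.018 + 0.3²/2)·1] / 0.3000 = [-0.1823 + 0.0630] / 0.3000 = -0.3977 which rounds to -0.40
N(d₁) = N(-0.40) = 0.3446
Δ_put = N(d₁) − 1 = 0.3446 − 1 = -0.6554

-0.6554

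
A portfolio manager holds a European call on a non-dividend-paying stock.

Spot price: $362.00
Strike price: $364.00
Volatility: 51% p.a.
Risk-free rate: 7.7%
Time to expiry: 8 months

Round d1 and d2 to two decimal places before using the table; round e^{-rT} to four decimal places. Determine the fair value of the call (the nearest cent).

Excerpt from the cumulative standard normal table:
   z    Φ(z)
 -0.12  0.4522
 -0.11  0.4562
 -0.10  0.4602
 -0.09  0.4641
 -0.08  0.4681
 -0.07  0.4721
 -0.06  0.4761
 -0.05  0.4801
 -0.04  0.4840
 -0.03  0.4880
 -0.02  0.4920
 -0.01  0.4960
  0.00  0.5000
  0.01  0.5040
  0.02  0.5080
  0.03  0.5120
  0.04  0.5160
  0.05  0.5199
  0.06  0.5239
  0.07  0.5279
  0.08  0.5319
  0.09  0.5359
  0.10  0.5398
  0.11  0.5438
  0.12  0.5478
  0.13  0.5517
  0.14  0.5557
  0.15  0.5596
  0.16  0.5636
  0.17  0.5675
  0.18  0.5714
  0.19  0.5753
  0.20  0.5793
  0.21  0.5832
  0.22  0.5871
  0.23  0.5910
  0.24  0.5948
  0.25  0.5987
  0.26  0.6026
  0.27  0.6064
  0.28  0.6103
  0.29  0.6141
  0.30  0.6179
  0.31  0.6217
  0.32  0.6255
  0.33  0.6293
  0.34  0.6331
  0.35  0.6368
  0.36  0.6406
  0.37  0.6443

$67.29

σ√T = 0.51 × 0.8165 = 0.4164
d₁ = [ln(362/364) + (0.077 + 0.51²/2)·0.6667] / 0.4164 = [-0.0055 + 0.1380] / 0.4164 = 0.3183 ≈ 0.32
d₂ = d₁ − σ√T = 0.3183 − 0.4164 = -0.0982 ≈ -0.10
e^(−rT) = e^(−0.077·0.6667) = 0.9500
C = 362·N(0.32) − 364·0.9500·N(-0.10) = 362·0.6255 − 364·0.9500·0.4602 = 226.4310 − 159.1372 = 67.2938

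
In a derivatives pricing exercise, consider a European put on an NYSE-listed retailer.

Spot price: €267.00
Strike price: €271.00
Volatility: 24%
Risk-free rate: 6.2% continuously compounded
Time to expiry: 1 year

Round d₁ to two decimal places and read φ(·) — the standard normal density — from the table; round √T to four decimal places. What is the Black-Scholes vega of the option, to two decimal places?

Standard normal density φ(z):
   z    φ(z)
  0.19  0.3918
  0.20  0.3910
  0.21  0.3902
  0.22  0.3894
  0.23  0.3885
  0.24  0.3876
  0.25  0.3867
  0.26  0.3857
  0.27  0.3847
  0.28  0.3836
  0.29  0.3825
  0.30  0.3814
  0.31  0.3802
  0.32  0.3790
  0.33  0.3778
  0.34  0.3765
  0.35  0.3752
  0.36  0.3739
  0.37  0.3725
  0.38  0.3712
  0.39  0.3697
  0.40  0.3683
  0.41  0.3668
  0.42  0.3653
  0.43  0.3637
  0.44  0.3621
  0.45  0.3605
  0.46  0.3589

101.19

σ√T = 0.24·√1 = 0.2400
d₁ = [ln(267/271) + (0.062 + 0.24²/2)·1] / 0.2400 = [-0.0149 + 0.0908] / 0.2400 = 0.3164 ⇒ 0.32
√T = √1 = 1.0000
φ(d₁) = φ(0.32) = 0.3790
vega = S·φ(d₁)·√T = 267·0.3790·1.0000 = 101.1930
(Vega is the same for a European call and put with the same parameters.)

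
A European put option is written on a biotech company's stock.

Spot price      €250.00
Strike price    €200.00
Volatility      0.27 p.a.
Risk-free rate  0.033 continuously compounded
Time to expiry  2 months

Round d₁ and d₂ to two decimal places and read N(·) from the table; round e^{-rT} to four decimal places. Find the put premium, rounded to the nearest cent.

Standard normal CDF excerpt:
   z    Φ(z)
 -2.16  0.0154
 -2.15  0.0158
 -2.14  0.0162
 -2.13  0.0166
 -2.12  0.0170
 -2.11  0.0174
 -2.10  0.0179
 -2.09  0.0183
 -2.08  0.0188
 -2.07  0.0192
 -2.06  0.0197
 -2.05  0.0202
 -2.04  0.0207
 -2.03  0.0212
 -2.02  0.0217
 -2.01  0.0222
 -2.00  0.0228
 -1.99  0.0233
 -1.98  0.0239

T = 0.1667;  σ√T = 0.1102
ln(S/K) + (r + σ²/2)T = ln(250/200) + (0.033 + 0.27²/2)·0.1667 = 0.2231 + 0.0116 = 0.2347
d₁ = 0.2347 / 0.1102 = 2.1294 which rounds to 2.13
d₂ = d₁ − σ√T = 2.1294 − 0.1102 = 2.0192 which rounds to 2.02
exp(−rT) = exp(−0.033·0.1667) = 0.9945
P = 200·0.9945·N(-2.02) − 250·N(-2.13) = 200·0.9945·0.0217 − 250·0.0166 = 4.3161 − 4.1500 = 0.1661

€0.17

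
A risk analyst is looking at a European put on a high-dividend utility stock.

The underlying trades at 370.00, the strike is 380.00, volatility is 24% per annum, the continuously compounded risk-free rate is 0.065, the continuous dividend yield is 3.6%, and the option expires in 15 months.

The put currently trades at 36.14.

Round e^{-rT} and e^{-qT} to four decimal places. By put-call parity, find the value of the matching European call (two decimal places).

exp(−qT) = exp(−0.036·1.25) = 0.9560;  exp(−rT) = exp(−0.065·1.25) = 0.9220
Put-call parity: C − P = S·e^(−qT) − K·e^(−rT) = 370·0.9560 − 380·0.9220 = 353.7200 − 350.3600 = 3.3600
C = P + (C − P) = 36.14 + (3.3600) = 39.5000

39.50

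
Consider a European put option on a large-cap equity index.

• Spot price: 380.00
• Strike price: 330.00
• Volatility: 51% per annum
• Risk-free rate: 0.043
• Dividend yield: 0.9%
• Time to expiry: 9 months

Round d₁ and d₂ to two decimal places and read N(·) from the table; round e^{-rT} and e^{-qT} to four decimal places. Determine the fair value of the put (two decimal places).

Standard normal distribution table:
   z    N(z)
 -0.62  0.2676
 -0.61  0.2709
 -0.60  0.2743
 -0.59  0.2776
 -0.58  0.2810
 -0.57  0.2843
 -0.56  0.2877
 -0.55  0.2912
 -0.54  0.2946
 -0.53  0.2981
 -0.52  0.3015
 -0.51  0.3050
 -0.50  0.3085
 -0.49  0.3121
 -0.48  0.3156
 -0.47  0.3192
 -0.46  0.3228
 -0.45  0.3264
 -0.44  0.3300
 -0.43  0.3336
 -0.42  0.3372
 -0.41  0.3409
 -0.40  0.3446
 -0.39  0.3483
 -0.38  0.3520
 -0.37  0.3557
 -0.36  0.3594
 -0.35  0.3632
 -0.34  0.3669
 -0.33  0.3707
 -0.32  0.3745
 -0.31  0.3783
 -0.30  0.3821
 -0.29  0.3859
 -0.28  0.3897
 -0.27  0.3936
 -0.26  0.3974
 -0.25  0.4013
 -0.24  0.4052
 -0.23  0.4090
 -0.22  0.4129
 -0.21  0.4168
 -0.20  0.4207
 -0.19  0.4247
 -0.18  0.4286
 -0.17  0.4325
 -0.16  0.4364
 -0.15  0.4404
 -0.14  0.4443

T = 0.75;  σ√T = 0.4417
d₁ = [ln(380/330) + (0.043 − 0.009 + 0.51²/2)·0.75] / 0.4417 = [0.1411 + 0.1230] / 0.4417 = 0.5980 ⇒ 0.60
d₂ = d₁ − σ√T = 0.5980 − 0.4417 = 0.1563 ⇒ 0.16
e^(−qT) = e^(−0.009·0.75) = 0.9933;  e^(−rT) = e^(−0.043·0.75) = 0.9683
N(−d₂) = N(-0.16) = 0.4364;  N(−d₁) = N(-0.60) = 0.2743
P = 330·0.9683·0.4364 − 380·0.9933·0.2743 = 139.4468 − 103.5356 = 35.9112

35.91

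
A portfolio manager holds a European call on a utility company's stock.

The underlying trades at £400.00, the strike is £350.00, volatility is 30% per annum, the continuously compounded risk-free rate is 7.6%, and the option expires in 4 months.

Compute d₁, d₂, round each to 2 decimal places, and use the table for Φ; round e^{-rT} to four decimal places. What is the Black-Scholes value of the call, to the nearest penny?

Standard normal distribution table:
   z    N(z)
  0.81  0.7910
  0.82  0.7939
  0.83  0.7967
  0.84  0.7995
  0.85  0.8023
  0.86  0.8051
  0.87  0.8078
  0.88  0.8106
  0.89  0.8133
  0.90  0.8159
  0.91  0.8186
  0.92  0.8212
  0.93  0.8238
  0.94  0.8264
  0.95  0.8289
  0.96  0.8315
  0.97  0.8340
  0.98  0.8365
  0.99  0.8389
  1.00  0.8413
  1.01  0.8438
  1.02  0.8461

£64.65

σ√T = 0.3 × 0.5774 = 0.1732
d₁ = [ln(400/350) + (0.076 + 0.3²/2)·0.3333] / 0.1732 = [0.1335 + 0.0403] / 0.1732 = 1.0038 ⇒ 1.00
d₂ = d₁ − σ√T = 1.0038 − 0.1732 = 0.8306 ⇒ 0.83
exp(−rT) = exp(−0.076·0.3333) = 0.9750
C = 400·N(1.00) − 350·0.9750·N(0.83) = 400·0.8413 − 350·0.9750·0.7967 = 336.5200 − 271.8739 = 64.6461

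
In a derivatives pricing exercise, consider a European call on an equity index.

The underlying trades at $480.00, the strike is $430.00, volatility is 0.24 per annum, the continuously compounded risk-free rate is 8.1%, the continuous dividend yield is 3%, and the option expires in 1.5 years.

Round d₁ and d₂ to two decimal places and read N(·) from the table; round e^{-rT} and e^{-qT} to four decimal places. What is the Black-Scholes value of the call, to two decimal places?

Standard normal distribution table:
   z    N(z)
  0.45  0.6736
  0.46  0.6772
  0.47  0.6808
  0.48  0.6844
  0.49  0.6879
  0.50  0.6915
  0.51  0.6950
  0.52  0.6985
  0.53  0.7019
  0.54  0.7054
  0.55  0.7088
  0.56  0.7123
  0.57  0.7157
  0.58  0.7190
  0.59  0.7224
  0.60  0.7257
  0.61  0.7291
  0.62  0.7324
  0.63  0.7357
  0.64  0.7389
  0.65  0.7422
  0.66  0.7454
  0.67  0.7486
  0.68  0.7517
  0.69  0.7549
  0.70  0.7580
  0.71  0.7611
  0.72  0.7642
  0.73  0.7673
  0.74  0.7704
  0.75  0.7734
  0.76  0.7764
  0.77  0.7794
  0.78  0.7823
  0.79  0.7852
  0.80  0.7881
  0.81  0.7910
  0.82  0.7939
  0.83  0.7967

σ√T = 0.24 × 1.2247 = 0.2939
d₁ = [ln(480/430) + (0.081 − 0.03 + 0.24²/2)·1.5] / 0.2939 = [0.1100 + 0.1197] / 0.2939 = 0.7815 ≈ 0.78
d₂ = d₁ − σ√T = 0.7815 − 0.2939 = 0.4875 ≈ 0.49
exp(−qT) = exp(−0.03·1.5) = 0.9560;  exp(−rT) = exp(−0.081·1.5) = 0.8856
C = 480·0.9560·N(0.78) − 430·0.8856·N(0.49) = 480·0.9560·0.7823 − 430·0.8856·0.6879 = 358.9818 − 261.9578 = 97.0240

$97.02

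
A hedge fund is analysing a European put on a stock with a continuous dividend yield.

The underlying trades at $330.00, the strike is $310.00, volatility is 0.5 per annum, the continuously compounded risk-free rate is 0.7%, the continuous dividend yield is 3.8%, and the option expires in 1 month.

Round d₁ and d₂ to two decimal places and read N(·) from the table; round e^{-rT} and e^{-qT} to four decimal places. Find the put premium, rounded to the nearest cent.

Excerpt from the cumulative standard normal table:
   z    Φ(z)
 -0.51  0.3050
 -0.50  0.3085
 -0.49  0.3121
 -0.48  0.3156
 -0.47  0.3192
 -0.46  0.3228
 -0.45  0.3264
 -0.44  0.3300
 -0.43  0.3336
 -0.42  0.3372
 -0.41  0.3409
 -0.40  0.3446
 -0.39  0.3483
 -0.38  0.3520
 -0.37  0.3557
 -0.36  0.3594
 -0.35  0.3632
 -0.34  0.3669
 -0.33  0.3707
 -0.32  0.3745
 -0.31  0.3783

$11.01

T = 0.08333;  σ√T = 0.1443
ln(S/K) + (r − q + σ²/2)T = ln(330/310) + (0.007 − 0.038 + 0.5²/2)·0.08333 = 0.0625 + 0.0078 = 0.0704
d₁ = 0.0704 / 0.1443 = 0.4874 ≈ 0.49
d₂ = d₁ − σ√T = 0.4874 − 0.1443 = 0.3431 ≈ 0.34
exp(−qT) = exp(−0.038·0.08333) = 0.9968;  exp(−rT) = exp(−0.007·0.08333) = 0.9994
N(−d₂) = N(-0.34) = 0.3669;  N(−d₁) = N(-0.49) = 0.3121
P = 310·0.9994·0.3669 − 330·0.9968·0.3121 = 113.6708 − 102.6634 = 11.0073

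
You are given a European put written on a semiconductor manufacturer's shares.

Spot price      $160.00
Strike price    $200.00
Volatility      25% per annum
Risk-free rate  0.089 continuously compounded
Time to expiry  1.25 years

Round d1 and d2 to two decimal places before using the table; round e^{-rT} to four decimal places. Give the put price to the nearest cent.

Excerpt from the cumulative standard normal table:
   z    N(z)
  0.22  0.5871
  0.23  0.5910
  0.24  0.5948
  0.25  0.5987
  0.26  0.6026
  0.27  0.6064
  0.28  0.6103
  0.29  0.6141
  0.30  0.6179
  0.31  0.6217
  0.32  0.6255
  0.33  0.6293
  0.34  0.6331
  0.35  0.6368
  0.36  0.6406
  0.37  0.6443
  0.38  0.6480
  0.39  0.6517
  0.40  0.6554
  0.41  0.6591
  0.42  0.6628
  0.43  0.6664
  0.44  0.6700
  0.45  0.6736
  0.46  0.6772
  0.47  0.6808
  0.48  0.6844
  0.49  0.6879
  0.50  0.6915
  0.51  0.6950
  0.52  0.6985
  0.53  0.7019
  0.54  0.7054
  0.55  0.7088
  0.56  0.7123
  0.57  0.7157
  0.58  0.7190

$29.81

σ√T = 0.25 × 1.1180 = 0.2795
d₁ = [ln(160/200) + (0.089 + 0.25²/2)·1.25] / 0.2795 = [-0.2231 + 0.1503] / 0.2795 = -0.2606 → -0.26
d₂ = d₁ − σ√T = -0.2606 − 0.2795 = -0.5401 → -0.54
e^(−rT) = e^(−0.089·1.25) = 0.8947
N(−d₂) = N(0.54) = 0.7054;  N(−d₁) = N(0.26) = 0.6026
P = 200·0.8947·0.7054 − 160·0.6026 = 126.2243 − 96.4160 = 29.8083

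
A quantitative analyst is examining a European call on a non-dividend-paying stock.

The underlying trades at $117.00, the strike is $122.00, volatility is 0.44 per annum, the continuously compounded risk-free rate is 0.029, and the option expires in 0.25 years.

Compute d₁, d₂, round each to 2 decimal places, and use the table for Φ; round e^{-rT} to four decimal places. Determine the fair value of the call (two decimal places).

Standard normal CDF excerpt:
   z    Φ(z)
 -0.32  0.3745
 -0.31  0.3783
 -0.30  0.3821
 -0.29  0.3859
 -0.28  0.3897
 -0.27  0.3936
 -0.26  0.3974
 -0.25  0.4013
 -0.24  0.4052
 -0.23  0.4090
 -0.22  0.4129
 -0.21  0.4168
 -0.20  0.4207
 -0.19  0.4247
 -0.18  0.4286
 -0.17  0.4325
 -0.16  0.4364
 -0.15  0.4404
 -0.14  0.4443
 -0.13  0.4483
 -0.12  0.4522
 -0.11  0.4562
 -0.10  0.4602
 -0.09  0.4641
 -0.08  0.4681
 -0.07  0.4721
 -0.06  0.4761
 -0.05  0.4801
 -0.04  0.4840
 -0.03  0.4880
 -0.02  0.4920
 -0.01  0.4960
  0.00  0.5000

$8.50

σ√T = 0.44 × 0.5000 = 0.2200
d₁ = [ln(117/122) + (0.029 + ½·0.44²)·0.25] / (σ√T) = (-0.0418 + 0.0314) / 0.2200 = -0.0473 → -0.05
d₂ = -0.0473 − 0.2200 = -0.2673 → -0.27
e^(−rT) = e^(−0.029·0.25) = 0.9928
C = 117·N(-0.05) − 122·0.9928·N(-0.27) = 117·0.4801 − 122·0.9928·0.3936 = 56.1717 − 47.6735 = 8.4982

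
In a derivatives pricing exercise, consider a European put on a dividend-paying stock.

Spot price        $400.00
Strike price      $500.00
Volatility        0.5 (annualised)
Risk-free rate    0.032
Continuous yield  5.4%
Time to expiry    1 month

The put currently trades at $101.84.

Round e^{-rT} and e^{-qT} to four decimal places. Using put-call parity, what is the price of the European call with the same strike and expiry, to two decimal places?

exp(−qT) = exp(−0.054·0.08333) = 0.9955;  exp(−rT) = exp(−0.032·0.08333) = 0.9973
Put-call parity: C − P = S·e^(−qT) − K·e^(−rT) = 400·0.9955 − 500·0.9973 = 398.2000 − 498.6500 = -100.4500
C = P + (C − P) = 101.84 + (-100.4500) = 1.3900

$1.39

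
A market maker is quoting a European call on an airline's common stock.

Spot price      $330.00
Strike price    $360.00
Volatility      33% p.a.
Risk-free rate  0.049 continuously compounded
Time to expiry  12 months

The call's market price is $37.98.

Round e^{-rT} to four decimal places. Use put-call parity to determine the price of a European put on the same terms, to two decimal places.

$50.77

e^(−rT) = e^(−0.049·1) = 0.9522
Put-call parity: C − P = S − K·e^(−rT) = 330 − 360·0.9522 = 330 − 342.7920 = -12.7920
P = C − (C − P) = 37.98 − (-12.7920) = 50.7720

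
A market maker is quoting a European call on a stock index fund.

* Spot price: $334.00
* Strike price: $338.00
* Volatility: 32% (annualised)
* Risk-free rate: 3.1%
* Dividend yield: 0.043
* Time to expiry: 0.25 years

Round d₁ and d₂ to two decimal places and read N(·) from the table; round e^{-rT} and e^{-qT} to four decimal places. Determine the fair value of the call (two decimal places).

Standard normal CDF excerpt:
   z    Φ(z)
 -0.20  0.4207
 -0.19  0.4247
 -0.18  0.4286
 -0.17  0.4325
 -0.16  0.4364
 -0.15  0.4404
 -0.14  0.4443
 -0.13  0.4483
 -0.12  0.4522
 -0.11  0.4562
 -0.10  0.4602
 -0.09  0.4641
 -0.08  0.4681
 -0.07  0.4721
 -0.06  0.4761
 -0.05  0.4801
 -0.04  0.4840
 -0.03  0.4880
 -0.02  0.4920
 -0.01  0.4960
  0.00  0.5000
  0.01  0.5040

$18.83

σ√T = 0.32·√0.25 = 0.1600
d₁ = [ln(334/338) + (0.031 − 0.043 + 0.32²/2)·0.25] / 0.1600 = [-0.0119 + 0.0098] / 0.1600 = -0.0132 ≈ -0.01
d₂ = d₁ − σ√T = -0.0132 − 0.1600 = -0.1732 ≈ -0.17
exp(−qT) = exp(−0.043·0.25) = 0.9893;  exp(−rT) = exp(−0.031·0.25) = 0.9923
C = 334·0.9893·N(-0.01) − 338·0.9923·N(-0.17) = 334·0.9893·0.4960 − 338·0.9923·0.4325 = 163.8914 − 145.0594 = 18.8320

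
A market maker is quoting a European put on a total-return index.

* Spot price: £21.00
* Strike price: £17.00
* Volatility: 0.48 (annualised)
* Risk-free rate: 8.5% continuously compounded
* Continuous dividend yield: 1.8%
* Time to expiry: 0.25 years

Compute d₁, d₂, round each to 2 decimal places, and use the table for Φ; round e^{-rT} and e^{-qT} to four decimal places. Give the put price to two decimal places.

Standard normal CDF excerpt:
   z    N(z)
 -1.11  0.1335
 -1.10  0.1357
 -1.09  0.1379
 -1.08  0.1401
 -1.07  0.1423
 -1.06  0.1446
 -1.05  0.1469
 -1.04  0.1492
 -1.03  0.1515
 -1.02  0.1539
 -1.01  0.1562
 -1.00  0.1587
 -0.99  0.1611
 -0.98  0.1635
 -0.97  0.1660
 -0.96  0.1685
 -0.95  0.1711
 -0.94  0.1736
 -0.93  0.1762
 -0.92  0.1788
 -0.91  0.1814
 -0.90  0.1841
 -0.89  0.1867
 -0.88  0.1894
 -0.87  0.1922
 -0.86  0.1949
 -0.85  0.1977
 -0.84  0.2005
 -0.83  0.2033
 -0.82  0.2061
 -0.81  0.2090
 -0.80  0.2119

£0.41

σ√T = 0.48 × 0.5000 = 0.2400
d₁ = [ln(21/17) + (0.085 − 0.018 + 0.48²/2)·0.25] / 0.2400 = [0.2113 + 0.0456] / 0.2400 = 1.0702 ≈ 1.07
d₂ = d₁ − σ√T = 1.0702 − 0.2400 = 0.8302 ≈ 0.83
exp(−qT) = exp(−0.018·0.25) = 0.9955;  exp(−rT) = exp(−0.085·0.25) = 0.9790
P = 17·0.9790·N(-0.83) − 21·0.9955·N(-1.07) = 17·0.9790·0.2033 − 21·0.9955·0.1423 = 3.3835 − 2.9749 = 0.4087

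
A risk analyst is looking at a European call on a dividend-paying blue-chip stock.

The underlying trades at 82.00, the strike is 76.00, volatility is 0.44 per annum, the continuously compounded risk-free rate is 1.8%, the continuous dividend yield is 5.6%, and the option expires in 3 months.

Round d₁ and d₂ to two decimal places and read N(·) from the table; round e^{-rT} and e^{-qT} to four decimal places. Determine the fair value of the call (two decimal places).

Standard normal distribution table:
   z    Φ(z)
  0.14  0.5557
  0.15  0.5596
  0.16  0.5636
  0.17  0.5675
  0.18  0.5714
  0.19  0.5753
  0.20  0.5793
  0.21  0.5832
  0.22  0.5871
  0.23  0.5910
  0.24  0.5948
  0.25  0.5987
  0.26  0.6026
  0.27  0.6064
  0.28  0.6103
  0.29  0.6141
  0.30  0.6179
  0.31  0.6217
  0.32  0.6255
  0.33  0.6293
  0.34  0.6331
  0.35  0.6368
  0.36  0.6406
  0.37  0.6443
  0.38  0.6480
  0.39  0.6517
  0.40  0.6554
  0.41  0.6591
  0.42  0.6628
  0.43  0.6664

T = 0.25;  σ√T = 0.2200
ln(S/K) + (r − q + σ²/2)T = ln(82/76) + (0.018 − 0.056 + 0.44²/2)·0.25 = 0.0760 + 0.0147 = 0.0907
d₁ = 0.0907 / 0.2200 = 0.4122 ≈ 0.41
d₂ = d₁ − σ√T = 0.4122 − 0.2200 = 0.1922 ≈ 0.19
e^(−qT) = e^(−0.056·0.25) = 0.9861;  e^(−rT) = e^(−0.018·0.25) = 0.9955
C = 82·0.9861·N(0.41) − 76·0.9955·N(0.19) = 82·0.9861·0.6591 − 76·0.9955·0.5753 = 53.2950 − 43.5260 = 9.7689

9.77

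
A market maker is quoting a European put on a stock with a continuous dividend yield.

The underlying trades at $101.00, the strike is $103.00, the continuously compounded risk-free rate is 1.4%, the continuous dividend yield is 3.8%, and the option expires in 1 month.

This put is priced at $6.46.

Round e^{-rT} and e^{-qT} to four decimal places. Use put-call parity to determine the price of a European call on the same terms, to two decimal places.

$4.26

exp(−qT) = exp(−0.038·0.08333) = 0.9968;  exp(−rT) = exp(−0.014·0.08333) = 0.9988
Put-call parity: C − P = S·e^(−qT) − K·e^(−rT) = 101·0.9968 − 103·0.9988 = 100.6768 − 102.8764 = -2.1996
C = P + (C − P) = 6.46 + (-2.1996) = 4.2604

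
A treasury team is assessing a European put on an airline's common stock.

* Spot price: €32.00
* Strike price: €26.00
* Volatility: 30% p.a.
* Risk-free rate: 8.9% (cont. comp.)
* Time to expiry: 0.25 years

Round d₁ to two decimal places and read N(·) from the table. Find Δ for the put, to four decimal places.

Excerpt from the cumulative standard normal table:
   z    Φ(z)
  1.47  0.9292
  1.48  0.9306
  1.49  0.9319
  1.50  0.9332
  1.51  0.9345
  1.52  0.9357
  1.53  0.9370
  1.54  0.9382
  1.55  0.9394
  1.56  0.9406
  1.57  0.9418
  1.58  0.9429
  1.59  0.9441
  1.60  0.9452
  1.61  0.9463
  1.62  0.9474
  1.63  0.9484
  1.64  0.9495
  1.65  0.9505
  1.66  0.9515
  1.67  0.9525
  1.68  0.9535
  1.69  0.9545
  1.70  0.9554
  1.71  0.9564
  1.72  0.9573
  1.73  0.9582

-0.0537

σ√T = 0.3 × 0.5000 = 0.1500
d₁ = [ln(32/26) + (0.089 + 0.3²/2)·0.25] / 0.1500 = [0.2076 + 0.0335] / 0.1500 = 1.6076 which rounds to 1.61
N(d₁) = N(1.61) = 0.9463
Δ_put = N(d₁) − 1 = 0.9463 − 1 = -0.0537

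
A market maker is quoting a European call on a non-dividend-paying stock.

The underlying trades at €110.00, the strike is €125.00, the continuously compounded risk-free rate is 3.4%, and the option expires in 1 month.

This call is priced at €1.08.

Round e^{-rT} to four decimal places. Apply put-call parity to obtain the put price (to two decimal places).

exp(−rT) = exp(−0.034·0.08333) = 0.9972
Put-call parity: C − P = S − K·e^(−rT) = 110 − 125·0.9972 = 110 − 124.6500 = -14.6500
P = C − (C − P) = 1.08 − (-14.6500) = 15.7300

€15.73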